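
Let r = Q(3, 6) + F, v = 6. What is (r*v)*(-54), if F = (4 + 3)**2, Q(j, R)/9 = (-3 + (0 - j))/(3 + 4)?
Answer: -93636/7 ≈ -13377.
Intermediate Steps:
Q(j, R) = -27/7 - 9*j/7 (Q(j, R) = 9*((-3 + (0 - j))/(3 + 4)) = 9*((-3 - j)/7) = 9*((-3 - j)*(1/7)) = 9*(-3/7 - j/7) = -27/7 - 9*j/7)
F = 49 (F = 7**2 = 49)
r = 289/7 (r = (-27/7 - 9/7*3) + 49 = (-27/7 - 27/7) + 49 = -54/7 + 49 = 289/7 ≈ 41.286)
(r*v)*(-54) = ((289/7)*6)*(-54) = (1734/7)*(-54) = -93636/7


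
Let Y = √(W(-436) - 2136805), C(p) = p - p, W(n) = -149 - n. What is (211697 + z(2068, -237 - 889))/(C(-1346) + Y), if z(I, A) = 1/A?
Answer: -238370821*I*√2136518/2405719268 ≈ -144.83*I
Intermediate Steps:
C(p) = 0
Y = I*√2136518 (Y = √((-149 - 1*(-436)) - 2136805) = √((-149 + 436) - 2136805) = √(287 - 2136805) = √(-2136518) = I*√2136518 ≈ 1461.7*I)
(211697 + z(2068, -237 - 889))/(C(-1346) + Y) = (211697 + 1/(-237 - 889))/(0 + I*√2136518) = (211697 + 1/(-1126))/((I*√2136518)) = (211697 - 1/1126)*(-I*√2136518/2136518) = 238370821*(-I*√2136518/2136518)/1126 = -238370821*I*√2136518/2405719268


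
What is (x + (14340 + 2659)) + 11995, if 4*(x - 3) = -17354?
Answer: 49317/2 ≈ 24659.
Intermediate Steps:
x = -8671/2 (x = 3 + (¼)*(-17354) = 3 - 8677/2 = -8671/2 ≈ -4335.5)
(x + (14340 + 2659)) + 11995 = (-8671/2 + (14340 + 2659)) + 11995 = (-8671/2 + 16999) + 11995 = 25327/2 + 11995 = 49317/2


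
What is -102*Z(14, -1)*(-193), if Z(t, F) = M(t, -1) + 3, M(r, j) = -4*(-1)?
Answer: 137802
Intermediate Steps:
M(r, j) = 4
Z(t, F) = 7 (Z(t, F) = 4 + 3 = 7)
-102*Z(14, -1)*(-193) = -102*7*(-193) = -714*(-193) = 137802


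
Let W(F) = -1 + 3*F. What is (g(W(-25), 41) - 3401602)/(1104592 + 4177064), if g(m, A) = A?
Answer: -3401561/5281656 ≈ -0.64403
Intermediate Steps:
(g(W(-25), 41) - 3401602)/(1104592 + 4177064) = (41 - 3401602)/(1104592 + 4177064) = -3401561/5281656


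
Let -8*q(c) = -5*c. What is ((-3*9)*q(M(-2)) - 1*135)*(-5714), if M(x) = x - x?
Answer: 771390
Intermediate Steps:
M(x) = 0
q(c) = 5*c/8 (q(c) = -(-5)*c/8 = 5*c/8)
((-3*9)*q(M(-2)) - 1*135)*(-5714) = ((-3*9)*((5/8)*0) - 1*135)*(-5714) = (-27*0 - 135)*(-5714) = (0 - 135)*(-5714) = -135*(-5714) = 771390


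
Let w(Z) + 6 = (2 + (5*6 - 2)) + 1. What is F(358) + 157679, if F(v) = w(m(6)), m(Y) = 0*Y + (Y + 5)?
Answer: 157704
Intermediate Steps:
m(Y) = 5 + Y (m(Y) = 0 + (5 + Y) = 5 + Y)
w(Z) = 25 (w(Z) = -6 + ((2 + (5*6 - 2)) + 1) = -6 + ((2 + (30 - 2)) + 1) = -6 + ((2 + 28) + 1) = -6 + (30 + 1) = -6 + 31 = 25)
F(v) = 25
F(358) + 157679 = 25 + 157679 = 157704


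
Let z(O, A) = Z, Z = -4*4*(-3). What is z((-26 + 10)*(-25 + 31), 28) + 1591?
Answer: 1639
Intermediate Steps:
Z = 48 (Z = -16*(-3) = 48)
z(O, A) = 48
z((-26 + 10)*(-25 + 31), 28) + 1591 = 48 + 1591 = 1639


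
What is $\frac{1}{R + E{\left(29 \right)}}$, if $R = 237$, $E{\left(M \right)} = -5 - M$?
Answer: $\frac{1}{203} \approx 0.0049261$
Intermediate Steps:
$\frac{1}{R + E{\left(29 \right)}} = \frac{1}{237 - 34} = \frac{1}{203}$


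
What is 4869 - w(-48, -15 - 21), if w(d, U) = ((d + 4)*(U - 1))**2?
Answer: -2645515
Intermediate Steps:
w(d, U) = (-1 + U)**2*(4 + d)**2 (w(d, U) = ((4 + d)*(-1 + U))**2 = ((-1 + U)*(4 + d))**2 = (-1 + U)**2*(4 + d)**2)
4869 - w(-48, -15 - 21) = 4869 - (-1 + (-15 - 21))**2*(4 - 48)**2 = 4869 - (-1 - 36)**2*(-44)**2 = 4869 - (-37)**2*1936 = 4869 - 1369*1936 = 4869 - 1*2650384 = 4869 - 2650384 = -2645515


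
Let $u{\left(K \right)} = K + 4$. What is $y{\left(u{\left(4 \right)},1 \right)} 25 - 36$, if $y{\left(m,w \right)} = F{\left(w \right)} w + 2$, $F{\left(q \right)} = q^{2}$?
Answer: $39$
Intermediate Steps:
$u{\left(K \right)} = 4 + K$
$y{\left(m,w \right)} = 2 + w^{3}$ ($y{\left(m,w \right)} = w^{2} w + 2 = w^{3} + 2 = 2 + w^{3}$)
$y{\left(u{\left(4 \right)},1 \right)} 25 - 36 = \left(2 + 1^{3}\right) 25 - 36 = \left(2 + 1\right) 25 - 36 = 3 \cdot 25 - 36 = 75 - 36 = 39$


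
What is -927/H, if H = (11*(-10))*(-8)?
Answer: -927/880 ≈ -1.0534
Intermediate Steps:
H = 880 (H = -110*(-8) = 880)
-927/H = -927/880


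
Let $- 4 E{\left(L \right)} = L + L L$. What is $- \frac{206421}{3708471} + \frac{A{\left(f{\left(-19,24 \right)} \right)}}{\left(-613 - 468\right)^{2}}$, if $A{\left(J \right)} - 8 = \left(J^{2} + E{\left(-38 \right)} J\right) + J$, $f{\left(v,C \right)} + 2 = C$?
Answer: $- \frac{89328994110}{1444524860077} \approx -0.06184$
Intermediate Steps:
$f{\left(v,C \right)} = -2 + C$
$E{\left(L \right)} = - \frac{L}{4} - \frac{L^{2}}{4}$ ($E{\left(L \right)} = - \frac{L + L L}{4} = - \frac{L + L^{2}}{4} = - \frac{L}{4} - \frac{L^{2}}{4}$)
$A{\left(J \right)} = 8 + J^{2} - \frac{701 J}{2}$ ($A{\left(J \right)} = 8 + \left(\left(J^{2} + \left(- \frac{1}{4}\right) \left(-38\right) \left(1 - 38\right) J\right) + J\right) = 8 + \left(\left(J^{2} + \left(- \frac{1}{4}\right) \left(-38\right) \left(-37\right) J\right) + J\right) = 8 + \left(\left(J^{2} - \frac{703 J}{2}\right) + J\right) = 8 + \left(J^{2} - \frac{701 J}{2}\right) = 8 + J^{2} - \frac{701 J}{2}$)
$- \frac{206421}{3708471} + \frac{A{\left(f{\left(-19,24 \right)} \right)}}{\left(-613 - 468\right)^{2}} = - \frac{206421}{3708471} + \frac{8 + \left(-2 + 24\right)^{2} - \frac{701 \left(-2 + 24\right)}{2}}{\left(-613 - 468\right)^{2}} = \left(-206421\right) \frac{1}{3708471} + \frac{8 + 22^{2} - 7711}{\left(-1081\right)^{2}} = - \frac{68807}{1236157} + \frac{8 + 484 - 7711}{1168561} = - \frac{68807}{1236157} - \frac{7219}{1168561} = - \frac{89328994110}{1444524860077}$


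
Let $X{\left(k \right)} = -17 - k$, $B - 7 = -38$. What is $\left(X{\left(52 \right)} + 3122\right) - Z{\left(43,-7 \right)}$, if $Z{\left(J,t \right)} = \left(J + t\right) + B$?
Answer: $3048$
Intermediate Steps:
$B = -31$ ($B = 7 - 38 = -31$)
$Z{\left(J,t \right)} = -31 + J + t$ ($Z{\left(J,t \right)} = \left(J + t\right) - 31 = -31 + J + t$)
$\left(X{\left(52 \right)} + 3122\right) - Z{\left(43,-7 \right)} = \left(\left(-17 - 52\right) + 3122\right) - \left(-31 + 43 - 7\right) = \left(\left(-17 - 52\right) + 3122\right) - 5 = \left(-69 + 3122\right) - 5 = 3053 - 5 = 3048$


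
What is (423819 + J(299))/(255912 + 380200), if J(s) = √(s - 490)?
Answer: 423819/636112 + I*√191/636112 ≈ 0.66626 + 2.1726e-5*I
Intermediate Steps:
J(s) = √(-490 + s)
(423819 + J(299))/(255912 + 380200) = (423819 + √(-490 + 299))/(255912 + 380200) = (423819 + √(-191))/636112 = (423819 + I*√191)*(1/636112) = 423819/636112 + I*√191/636112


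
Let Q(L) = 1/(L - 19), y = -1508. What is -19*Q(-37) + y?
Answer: -84429/56 ≈ -1507.7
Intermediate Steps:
Q(L) = 1/(-19 + L)
-19*Q(-37) + y = -19/(-19 - 37) - 1508 = -19/(-56) - 1508 = -19*(-1/56) - 1508 = 19/56 - 1508 = -84429/56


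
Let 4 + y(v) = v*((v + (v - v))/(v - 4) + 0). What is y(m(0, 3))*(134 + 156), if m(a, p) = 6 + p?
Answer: 3538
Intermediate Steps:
y(v) = -4 + v²/(-4 + v) (y(v) = -4 + v*((v + (v - v))/(v - 4) + 0) = -4 + v*((v + 0)/(-4 + v) + 0) = -4 + v*(v/(-4 + v) + 0) = -4 + v*(v/(-4 + v)) = -4 + v²/(-4 + v))
y(m(0, 3))*(134 + 156) = ((16 + (6 + 3)² - 4*(6 + 3))/(-4 + (6 + 3)))*(134 + 156) = ((16 + 9² - 4*9)/(-4 + 9))*290 = ((16 + 81 - 36)/5)*290 = ((⅕)*61)*290 = (61/5)*290 = 3538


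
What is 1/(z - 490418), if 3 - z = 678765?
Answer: -1/1169180 ≈ -8.5530e-7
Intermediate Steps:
z = -678762 (z = 3 - 1*678765 = 3 - 678765 = -678762)
1/(z - 490418) = 1/(-678762 - 490418) = 1/(-1169180) = -1/1169180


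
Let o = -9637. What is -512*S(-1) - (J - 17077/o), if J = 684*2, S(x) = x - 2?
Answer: 1601939/9637 ≈ 166.23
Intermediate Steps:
S(x) = -2 + x
J = 1368
-512*S(-1) - (J - 17077/o) = -512*(-2 - 1) - (1368 - 17077/(-9637)) = -512*(-3) - (1368 - 17077*(-1)/9637) = 1536 - (1368 - 1*(-17077/9637)) = 1536 - (1368 + 17077/9637) = 1536 - 1*13200493/9637 = 1536 - 13200493/9637 = 1601939/9637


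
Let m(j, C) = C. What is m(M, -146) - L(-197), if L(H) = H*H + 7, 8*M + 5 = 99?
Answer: -38962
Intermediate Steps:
M = 47/4 (M = -5/8 + (⅛)*99 = -5/8 + 99/8 = 47/4 ≈ 11.750)
L(H) = 7 + H² (L(H) = H² + 7 = 7 + H²)
m(M, -146) - L(-197) = -146 - (7 + (-197)²) = -146 - (7 + 38809) = -146 - 1*38816 = -146 - 38816 = -38962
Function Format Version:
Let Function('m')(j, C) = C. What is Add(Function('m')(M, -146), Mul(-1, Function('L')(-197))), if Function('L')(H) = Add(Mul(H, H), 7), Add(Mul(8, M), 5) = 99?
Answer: -38962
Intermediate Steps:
M = Rational(47, 4) (M = Add(Rational(-5, 8), Mul(Rational(1, 8), 99)) = Add(Rational(-5, 8), Rational(99, 8)) = Rational(47, 4) ≈ 11.750)
Function('L')(H) = Add(7, Pow(H, 2)) (Function('L')(H) = Add(Pow(H, 2), 7) = Add(7, Pow(H, 2)))
Add(Function('m')(M, -146), Mul(-1, Function('L')(-197))) = Add(-146, Mul(-1, Add(7, Pow(-197, 2)))) = Add(-146, Mul(-1, Add(7, 38809))) = Add(-146, Mul(-1, 38816)) = Add(-146, -38816) = -38962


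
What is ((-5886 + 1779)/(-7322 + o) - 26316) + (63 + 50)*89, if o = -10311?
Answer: -286690840/17633 ≈ -16259.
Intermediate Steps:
((-5886 + 1779)/(-7322 + o) - 26316) + (63 + 50)*89 = ((-5886 + 1779)/(-7322 - 10311) - 26316) + (63 + 50)*89 = (-4107/(-17633) - 26316) + 113*89 = (-4107*(-1/17633) - 26316) + 10057 = (4107/17633 - 26316) + 10057 = -464025921/17633 + 10057 = -286690840/17633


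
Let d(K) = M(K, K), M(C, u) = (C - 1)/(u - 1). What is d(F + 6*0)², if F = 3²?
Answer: 1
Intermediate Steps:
M(C, u) = (-1 + C)/(-1 + u)
F = 9
d(K) = 1 (d(K) = (-1 + K)/(-1 + K) = 1)
d(F + 6*0)² = 1² = 1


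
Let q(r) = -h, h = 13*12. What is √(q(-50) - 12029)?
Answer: I*√12185 ≈ 110.39*I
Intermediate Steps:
h = 156
q(r) = -156 (q(r) = -1*156 = -156)
√(q(-50) - 12029) = √(-156 - 12029) = √(-12185) = I*√12185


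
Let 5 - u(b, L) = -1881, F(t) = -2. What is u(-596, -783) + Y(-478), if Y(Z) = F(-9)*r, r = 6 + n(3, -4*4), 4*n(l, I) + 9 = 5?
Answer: 1876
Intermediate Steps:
n(l, I) = -1 (n(l, I) = -9/4 + (¼)*5 = -9/4 + 5/4 = -1)
r = 5 (r = 6 - 1 = 5)
u(b, L) = 1886 (u(b, L) = 5 - 1*(-1881) = 5 + 1881 = 1886)
Y(Z) = -10 (Y(Z) = -2*5 = -10)
u(-596, -783) + Y(-478) = 1886 - 10 = 1876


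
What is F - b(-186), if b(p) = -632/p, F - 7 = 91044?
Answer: 8467427/93 ≈ 91048.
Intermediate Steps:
F = 91051 (F = 7 + 91044 = 91051)
F - b(-186) = 91051 - (-632)/(-186) = 91051 - (-632)*(-1)/186 = 91051 - 1*316/93 = 91051 - 316/93 = 8467427/93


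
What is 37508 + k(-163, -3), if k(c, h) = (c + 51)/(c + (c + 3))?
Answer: 12115196/323 ≈ 37508.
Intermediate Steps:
k(c, h) = (51 + c)/(3 + 2*c) (k(c, h) = (51 + c)/(c + (3 + c)) = (51 + c)/(3 + 2*c))
37508 + k(-163, -3) = 37508 + (51 - 163)/(3 + 2*(-163)) = 37508 - 112/(3 - 326) = 37508 - 112/(-323) = 37508 - 1/323*(-112) = 37508 + 112/323 = 12115196/323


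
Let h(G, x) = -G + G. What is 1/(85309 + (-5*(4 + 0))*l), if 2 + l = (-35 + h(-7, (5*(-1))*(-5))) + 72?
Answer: 1/84609 ≈ 1.1819e-5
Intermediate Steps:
h(G, x) = 0
l = 35 (l = -2 + ((-35 + 0) + 72) = -2 + (-35 + 72) = -2 + 37 = 35)
1/(85309 + (-5*(4 + 0))*l) = 1/(85309 - 5*(4 + 0)*35) = 1/(85309 - 5*4*35) = 1/(85309 - 20*35) = 1/(85309 - 700) = 1/84609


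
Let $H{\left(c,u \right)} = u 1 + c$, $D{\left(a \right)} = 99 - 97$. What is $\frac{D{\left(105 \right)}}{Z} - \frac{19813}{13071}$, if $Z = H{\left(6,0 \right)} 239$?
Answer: $- \frac{4730950}{3123969} \approx -1.5144$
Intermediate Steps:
$D{\left(a \right)} = 2$
$H{\left(c,u \right)} = c + u$ ($H{\left(c,u \right)} = u + c = c + u$)
$Z = 1434$ ($Z = \left(6 + 0\right) 239 = 6 \cdot 239 = 1434$)
$\frac{D{\left(105 \right)}}{Z} - \frac{19813}{13071} = \frac{2}{1434} - \frac{19813}{13071} = 2 \cdot \frac{1}{1434} - \frac{19813}{13071} = \frac{1}{717} - \frac{19813}{13071} = - \frac{4730950}{3123969}$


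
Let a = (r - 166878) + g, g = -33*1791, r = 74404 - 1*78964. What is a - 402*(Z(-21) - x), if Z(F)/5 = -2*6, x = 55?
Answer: -184311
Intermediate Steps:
r = -4560 (r = 74404 - 78964 = -4560)
Z(F) = -60 (Z(F) = 5*(-2*6) = 5*(-12) = -60)
g = -59103
a = -230541 (a = (-4560 - 166878) - 59103 = -171438 - 59103 = -230541)
a - 402*(Z(-21) - x) = -230541 - 402*(-60 - 1*55) = -230541 - 402*(-60 - 55) = -230541 - 402*(-115) = -230541 + 46230 = -184311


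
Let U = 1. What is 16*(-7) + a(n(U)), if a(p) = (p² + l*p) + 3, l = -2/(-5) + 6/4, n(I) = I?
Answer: -1061/10 ≈ -106.10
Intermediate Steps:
l = 19/10 (l = -2*(-⅕) + 6*(¼) = ⅖ + 3/2 = 19/10 ≈ 1.9000)
a(p) = 3 + p² + 19*p/10 (a(p) = (p² + 19*p/10) + 3 = 3 + p² + 19*p/10)
16*(-7) + a(n(U)) = 16*(-7) + (3 + 1² + (19/10)*1) = -112 + (3 + 1 + 19/10) = -112 + 59/10 = -1061/10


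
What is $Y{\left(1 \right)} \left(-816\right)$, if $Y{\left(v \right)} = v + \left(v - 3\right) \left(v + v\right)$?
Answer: $2448$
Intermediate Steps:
$Y{\left(v \right)} = v + 2 v \left(-3 + v\right)$ ($Y{\left(v \right)} = v + \left(-3 + v\right) 2 v = v + 2 v \left(-3 + v\right)$)
$Y{\left(1 \right)} \left(-816\right) = 1 \left(-5 + 2 \cdot 1\right) \left(-816\right) = 1 \left(-5 + 2\right) \left(-816\right) = 1 \left(-3\right) \left(-816\right) = \left(-3\right) \left(-816\right) = 2448$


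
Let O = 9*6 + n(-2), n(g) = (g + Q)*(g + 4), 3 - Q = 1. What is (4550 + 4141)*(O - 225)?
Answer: -1486161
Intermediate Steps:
Q = 2 (Q = 3 - 1*1 = 3 - 1 = 2)
n(g) = (2 + g)*(4 + g) (n(g) = (g + 2)*(g + 4) = (2 + g)*(4 + g))
O = 54 (O = 9*6 + (8 + (-2)² + 6*(-2)) = 54 + (8 + 4 - 12) = 54 + 0 = 54)
(4550 + 4141)*(O - 225) = (4550 + 4141)*(54 - 225) = 8691*(-171) = -1486161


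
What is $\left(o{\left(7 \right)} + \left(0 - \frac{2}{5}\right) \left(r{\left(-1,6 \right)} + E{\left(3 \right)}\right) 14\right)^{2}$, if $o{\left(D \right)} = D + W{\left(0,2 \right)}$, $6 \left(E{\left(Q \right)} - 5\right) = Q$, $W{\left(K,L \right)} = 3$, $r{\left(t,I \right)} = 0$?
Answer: $\frac{10816}{25} \approx 432.64$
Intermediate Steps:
$E{\left(Q \right)} = 5 + \frac{Q}{6}$
$o{\left(D \right)} = 3 + D$ ($o{\left(D \right)} = D + 3 = 3 + D$)
$\left(o{\left(7 \right)} + \left(0 - \frac{2}{5}\right) \left(r{\left(-1,6 \right)} + E{\left(3 \right)}\right) 14\right)^{2} = \left(\left(3 + 7\right) + \left(0 - \frac{2}{5}\right) \left(0 + \left(5 + \frac{1}{6} \cdot 3\right)\right) 14\right)^{2} = \left(10 + \left(0 - \frac{2}{5}\right) \left(0 + \left(5 + \frac{1}{2}\right)\right) 14\right)^{2} = \left(10 + \left(0 - \frac{2}{5}\right) \left(0 + \frac{11}{2}\right) 14\right)^{2} = \left(10 + \left(- \frac{2}{5}\right) \frac{11}{2} \cdot 14\right)^{2} = \left(10 - \frac{154}{5}\right)^{2} = \left(- \frac{104}{5}\right)^{2} = \frac{10816}{25}$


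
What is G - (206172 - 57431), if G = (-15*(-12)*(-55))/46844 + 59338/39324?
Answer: -34249054052153/230261682 ≈ -1.4874e+5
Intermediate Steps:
G = 298790209/230261682 (G = (180*(-55))*(1/46844) + 59338*(1/39324) = -9900*1/46844 + 29669/19662 = -2475/11711 + 29669/19662 = 298790209/230261682 ≈ 1.2976)
G - (206172 - 57431) = 298790209/230261682 - (206172 - 57431) = 298790209/230261682 - 1*148741 = 298790209/230261682 - 148741 = -34249054052153/230261682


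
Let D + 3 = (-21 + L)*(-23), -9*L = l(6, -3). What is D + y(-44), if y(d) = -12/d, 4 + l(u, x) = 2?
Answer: 47041/99 ≈ 475.16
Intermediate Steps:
l(u, x) = -2 (l(u, x) = -4 + 2 = -2)
L = 2/9 (L = -1/9*(-2) = 2/9 ≈ 0.22222)
D = 4274/9 (D = -3 + (-21 + 2/9)*(-23) = -3 - 187/9*(-23) = -3 + 4301/9 = 4274/9 ≈ 474.89)
D + y(-44) = 4274/9 - 12/(-44) = 4274/9 - 12*(-1/44) = 4274/9 + 3/11 = 47041/99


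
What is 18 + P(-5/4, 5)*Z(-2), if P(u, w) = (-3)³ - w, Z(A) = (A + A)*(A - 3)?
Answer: -622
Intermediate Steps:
Z(A) = 2*A*(-3 + A) (Z(A) = (2*A)*(-3 + A) = 2*A*(-3 + A))
P(u, w) = -27 - w
18 + P(-5/4, 5)*Z(-2) = 18 + (-27 - 1*5)*(2*(-2)*(-3 - 2)) = 18 + (-27 - 5)*(2*(-2)*(-5)) = 18 - 32*20 = 18 - 640 = -622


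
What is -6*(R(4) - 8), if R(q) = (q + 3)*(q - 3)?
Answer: 6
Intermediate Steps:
R(q) = (-3 + q)*(3 + q) (R(q) = (3 + q)*(-3 + q) = (-3 + q)*(3 + q))
-6*(R(4) - 8) = -6*((-9 + 4²) - 8) = -6*((-9 + 16) - 8) = -6*(7 - 8) = -6*(-1) = 6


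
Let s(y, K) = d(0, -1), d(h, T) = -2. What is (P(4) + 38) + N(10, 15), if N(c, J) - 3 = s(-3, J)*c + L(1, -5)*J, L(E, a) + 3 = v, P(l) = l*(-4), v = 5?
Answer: 35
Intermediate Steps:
s(y, K) = -2
P(l) = -4*l
L(E, a) = 2 (L(E, a) = -3 + 5 = 2)
N(c, J) = 3 - 2*c + 2*J (N(c, J) = 3 + (-2*c + 2*J) = 3 - 2*c + 2*J)
(P(4) + 38) + N(10, 15) = (-4*4 + 38) + (3 - 2*10 + 2*15) = (-16 + 38) + (3 - 20 + 30) = 22 + 13 = 35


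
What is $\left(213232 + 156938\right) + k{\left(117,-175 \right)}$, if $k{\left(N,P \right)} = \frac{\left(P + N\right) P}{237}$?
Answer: $\frac{87740440}{237} \approx 3.7021 \cdot 10^{5}$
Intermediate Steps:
$k{\left(N,P \right)} = \frac{P \left(N + P\right)}{237}$ ($k{\left(N,P \right)} = \left(N + P\right) P \frac{1}{237} = P \left(N + P\right) \frac{1}{237} = \frac{P \left(N + P\right)}{237}$)
$\left(213232 + 156938\right) + k{\left(117,-175 \right)} = \left(213232 + 156938\right) + \frac{1}{237} \left(-175\right) \left(117 - 175\right) = 370170 + \frac{1}{237} \left(-175\right) \left(-58\right) = 370170 + \frac{10150}{237} = \frac{87740440}{237}$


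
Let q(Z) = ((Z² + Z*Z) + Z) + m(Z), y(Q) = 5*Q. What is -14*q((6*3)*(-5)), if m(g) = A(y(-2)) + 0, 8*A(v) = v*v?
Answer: -225715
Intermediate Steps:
A(v) = v²/8 (A(v) = (v*v)/8 = v²/8)
m(g) = 25/2 (m(g) = (5*(-2))²/8 + 0 = (⅛)*(-10)² + 0 = (⅛)*100 + 0 = 25/2 + 0 = 25/2)
q(Z) = 25/2 + Z + 2*Z² (q(Z) = ((Z² + Z*Z) + Z) + 25/2 = ((Z² + Z²) + Z) + 25/2 = (2*Z² + Z) + 25/2 = (Z + 2*Z²) + 25/2 = 25/2 + Z + 2*Z²)
-14*q((6*3)*(-5)) = -14*(25/2 + (6*3)*(-5) + 2*((6*3)*(-5))²) = -14*(25/2 + 18*(-5) + 2*(18*(-5))²) = -14*(25/2 - 90 + 2*(-90)²) = -14*(25/2 - 90 + 2*8100) = -14*(25/2 - 90 + 16200) = -14*32245/2 = -225715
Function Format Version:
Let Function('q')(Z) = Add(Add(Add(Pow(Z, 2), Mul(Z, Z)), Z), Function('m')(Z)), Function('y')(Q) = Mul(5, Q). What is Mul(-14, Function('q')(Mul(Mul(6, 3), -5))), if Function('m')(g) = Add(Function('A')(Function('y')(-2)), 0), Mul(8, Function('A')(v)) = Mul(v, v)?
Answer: -225715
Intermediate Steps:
Function('A')(v) = Mul(Rational(1, 8), Pow(v, 2)) (Function('A')(v) = Mul(Rational(1, 8), Mul(v, v)) = Mul(Rational(1, 8), Pow(v, 2)))
Function('m')(g) = Rational(25, 2) (Function('m')(g) = Add(Mul(Rational(1, 8), Pow(Mul(5, -2), 2)), 0) = Add(Mul(Rational(1, 8), Pow(-10, 2)), 0) = Add(Mul(Rational(1, 8), 100), 0) = Add(Rational(25, 2), 0) = Rational(25, 2))
Function('q')(Z) = Add(Rational(25, 2), Z, Mul(2, Pow(Z, 2))) (Function('q')(Z) = Add(Add(Add(Pow(Z, 2), Mul(Z, Z)), Z), Rational(25, 2)) = Add(Add(Add(Pow(Z, 2), Pow(Z, 2)), Z), Rational(25, 2)) = Add(Add(Mul(2, Pow(Z, 2)), Z), Rational(25, 2)) = Add(Add(Z, Mul(2, Pow(Z, 2))), Rational(25, 2)) = Add(Rational(25, 2), Z, Mul(2, Pow(Z, 2))))
Mul(-14, Function('q')(Mul(Mul(6, 3), -5))) = Mul(-14, Add(Rational(25, 2), Mul(Mul(6, 3), -5), Mul(2, Pow(Mul(Mul(6, 3), -5), 2)))) = Mul(-14, Add(Rational(25, 2), Mul(18, -5), Mul(2, Pow(Mul(18, -5), 2)))) = Mul(-14, Add(Rational(25, 2), -90, Mul(2, Pow(-90, 2)))) = Mul(-14, Add(Rational(25, 2), -90, Mul(2, 8100))) = Mul(-14, Add(Rational(25, 2), -90, 16200)) = Mul(-14, Rational(32245, 2)) = -225715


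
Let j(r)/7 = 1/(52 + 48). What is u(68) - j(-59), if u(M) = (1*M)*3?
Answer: 20393/100 ≈ 203.93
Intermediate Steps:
u(M) = 3*M (u(M) = M*3 = 3*M)
j(r) = 7/100 (j(r) = 7/(52 + 48) = 7/100)
u(68) - j(-59) = 3*68 - 1*7/100 = 204 - 7/100 = 20393/100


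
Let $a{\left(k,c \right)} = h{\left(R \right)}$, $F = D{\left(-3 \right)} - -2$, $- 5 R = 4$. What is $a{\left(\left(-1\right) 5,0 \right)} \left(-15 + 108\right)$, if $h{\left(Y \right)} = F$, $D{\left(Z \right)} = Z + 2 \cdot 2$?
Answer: $279$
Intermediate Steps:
$R = - \frac{4}{5}$ ($R = \left(- \frac{1}{5}\right) 4 = - \frac{4}{5} \approx -0.8$)
$D{\left(Z \right)} = 4 + Z$ ($D{\left(Z \right)} = Z + 4 = 4 + Z$)
$F = 3$ ($F = \left(4 - 3\right) - -2 = 1 + 2 = 3$)
$h{\left(Y \right)} = 3$
$a{\left(k,c \right)} = 3$
$a{\left(\left(-1\right) 5,0 \right)} \left(-15 + 108\right) = 3 \left(-15 + 108\right) = 3 \cdot 93 = 279$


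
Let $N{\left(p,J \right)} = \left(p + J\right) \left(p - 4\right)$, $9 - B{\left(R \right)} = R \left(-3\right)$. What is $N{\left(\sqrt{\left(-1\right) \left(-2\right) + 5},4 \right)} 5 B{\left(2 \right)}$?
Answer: $-675$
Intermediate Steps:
$B{\left(R \right)} = 9 + 3 R$ ($B{\left(R \right)} = 9 - R \left(-3\right) = 9 - - 3 R = 9 + 3 R$)
$N{\left(p,J \right)} = \left(-4 + p\right) \left(J + p\right)$ ($N{\left(p,J \right)} = \left(J + p\right) \left(-4 + p\right) = \left(-4 + p\right) \left(J + p\right)$)
$N{\left(\sqrt{\left(-1\right) \left(-2\right) + 5},4 \right)} 5 B{\left(2 \right)} = \left(\left(\sqrt{\left(-1\right) \left(-2\right) + 5}\right)^{2} - 16 - 4 \sqrt{\left(-1\right) \left(-2\right) + 5} + 4 \sqrt{\left(-1\right) \left(-2\right) + 5}\right) 5 \left(9 + 3 \cdot 2\right) = \left(\left(\sqrt{2 + 5}\right)^{2} - 16 - 4 \sqrt{2 + 5} + 4 \sqrt{2 + 5}\right) 5 \left(9 + 6\right) = \left(\left(\sqrt{7}\right)^{2} - 16 - 4 \sqrt{7} + 4 \sqrt{7}\right) 5 \cdot 15 = \left(7 - 16 - 4 \sqrt{7} + 4 \sqrt{7}\right) 5 \cdot 15 = \left(-9\right) 5 \cdot 15 = \left(-45\right) 15 = -675$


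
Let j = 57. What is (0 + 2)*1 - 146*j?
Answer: -8320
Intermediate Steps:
(0 + 2)*1 - 146*j = (0 + 2)*1 - 146*57 = 2*1 - 8322 = 2 - 8322 = -8320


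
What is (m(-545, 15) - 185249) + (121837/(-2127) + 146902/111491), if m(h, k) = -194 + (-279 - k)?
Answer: -44059195493522/237141357 ≈ -1.8579e+5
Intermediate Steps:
m(h, k) = -473 - k
(m(-545, 15) - 185249) + (121837/(-2127) + 146902/111491) = ((-473 - 1*15) - 185249) + (121837/(-2127) + 146902/111491) = ((-473 - 15) - 185249) + (121837*(-1/2127) + 146902*(1/111491)) = (-488 - 185249) + (-121837/2127 + 146902/111491) = -185737 - 13271268413/237141357 = -44059195493522/237141357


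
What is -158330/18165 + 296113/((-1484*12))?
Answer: -11154331/440112 ≈ -25.344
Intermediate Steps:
-158330/18165 + 296113/((-1484*12)) = -158330*1/18165 + 296113/(-17808) = -31666/3633 + 296113*(-1/17808) = -31666/3633 - 296113/17808 = -11154331/440112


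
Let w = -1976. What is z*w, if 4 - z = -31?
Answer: -69160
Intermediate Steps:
z = 35 (z = 4 - 1*(-31) = 4 + 31 = 35)
z*w = 35*(-1976) = -69160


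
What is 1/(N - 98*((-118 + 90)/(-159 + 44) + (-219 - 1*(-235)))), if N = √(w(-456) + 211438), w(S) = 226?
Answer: -2631545/3839146462 - 13225*√13229/7678292924 ≈ -0.00088356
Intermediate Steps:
N = 4*√13229 (N = √(226 + 211438) = √211664 = 4*√13229 ≈ 460.07)
1/(N - 98*((-118 + 90)/(-159 + 44) + (-219 - 1*(-235)))) = 1/(4*√13229 - 98*((-118 + 90)/(-159 + 44) + (-219 - 1*(-235)))) = 1/(4*√13229 - 98*(-28/(-115) + (-219 + 235))) = 1/(4*√13229 - 98*(-28*(-1/115) + 16)) = 1/(4*√13229 - 98*(28/115 + 16)) = 1/(4*√13229 - 98*1868/115) = 1/(4*√13229 - 183064/115) = 1/(-183064/115 + 4*√13229)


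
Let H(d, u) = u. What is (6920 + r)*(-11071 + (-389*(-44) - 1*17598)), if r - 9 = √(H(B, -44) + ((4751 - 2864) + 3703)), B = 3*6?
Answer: -80050737 - 11553*√5546 ≈ -8.0911e+7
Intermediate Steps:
B = 18
r = 9 + √5546 (r = 9 + √(-44 + ((4751 - 2864) + 3703)) = 9 + √(-44 + (1887 + 3703)) = 9 + √(-44 + 5590) = 9 + √5546 ≈ 83.471)
(6920 + r)*(-11071 + (-389*(-44) - 1*17598)) = (6920 + (9 + √5546))*(-11071 + (-389*(-44) - 1*17598)) = (6929 + √5546)*(-11071 + (17116 - 17598)) = (6929 + √5546)*(-11071 - 482) = (6929 + √5546)*(-11553) = -80050737 - 11553*√5546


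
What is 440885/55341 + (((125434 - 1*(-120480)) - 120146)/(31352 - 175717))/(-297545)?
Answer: 1456789164338501/182859792268725 ≈ 7.9667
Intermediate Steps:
440885/55341 + (((125434 - 1*(-120480)) - 120146)/(31352 - 175717))/(-297545) = 440885*(1/55341) + (((125434 + 120480) - 120146)/(-144365))*(-1/297545) = 440885/55341 + ((245914 - 120146)*(-1/144365))*(-1/297545) = 440885/55341 + (125768*(-1/144365))*(-1/297545) = 440885/55341 - 125768/144365*(-1/297545) = 440885/55341 + 125768/42955083925 = 1456789164338501/182859792268725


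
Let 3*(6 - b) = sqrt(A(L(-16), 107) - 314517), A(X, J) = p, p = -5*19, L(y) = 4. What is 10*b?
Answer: 60 - 20*I*sqrt(78653)/3 ≈ 60.0 - 1869.7*I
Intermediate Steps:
p = -95
A(X, J) = -95
b = 6 - 2*I*sqrt(78653)/3 (b = 6 - sqrt(-95 - 314517)/3 = 6 - 2*I*sqrt(78653)/3 ≈ 6.0 - 186.97*I)
10*b = 10*(6 - 2*I*sqrt(78653)/3) = 60 - 20*I*sqrt(78653)/3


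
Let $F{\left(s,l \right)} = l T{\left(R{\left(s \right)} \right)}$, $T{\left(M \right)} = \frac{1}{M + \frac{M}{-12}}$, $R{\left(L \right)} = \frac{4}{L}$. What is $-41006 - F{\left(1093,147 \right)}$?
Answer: $- \frac{933079}{11} \approx -84825.0$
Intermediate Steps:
$T{\left(M \right)} = \frac{12}{11 M}$ ($T{\left(M \right)} = \frac{1}{M + M \left(- \frac{1}{12}\right)} = \frac{1}{M - \frac{M}{12}} = \frac{1}{\frac{11}{12} M} = \frac{12}{11 M}$)
$F{\left(s,l \right)} = \frac{3 l s}{11}$ ($F{\left(s,l \right)} = l \frac{12}{11 \frac{4}{s}} = l \frac{12 \frac{s}{4}}{11} = l \frac{3 s}{11} = \frac{3 l s}{11}$)
$-41006 - F{\left(1093,147 \right)} = -41006 - \frac{3}{11} \cdot 147 \cdot 1093 = -41006 - \frac{482013}{11} = - \frac{933079}{11}$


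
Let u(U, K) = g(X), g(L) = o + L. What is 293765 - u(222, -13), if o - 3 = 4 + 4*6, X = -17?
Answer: 293751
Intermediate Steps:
o = 31 (o = 3 + (4 + 4*6) = 3 + (4 + 24) = 3 + 28 = 31)
g(L) = 31 + L
u(U, K) = 14 (u(U, K) = 31 - 17 = 14)
293765 - u(222, -13) = 293765 - 1*14 = 293765 - 14 = 293751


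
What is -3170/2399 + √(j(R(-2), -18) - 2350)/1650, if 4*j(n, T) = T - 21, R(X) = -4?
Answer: -3170/2399 + I*√9439/3300 ≈ -1.3214 + 0.029441*I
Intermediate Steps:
j(n, T) = -21/4 + T/4 (j(n, T) = (T - 21)/4 = (-21 + T)/4 = -21/4 + T/4)
-3170/2399 + √(j(R(-2), -18) - 2350)/1650 = -3170/2399 + √((-21/4 + (¼)*(-18)) - 2350)/1650 = -3170*1/2399 + √((-21/4 - 9/2) - 2350)*(1/1650) = -3170/2399 + √(-39/4 - 2350)*(1/1650) = -3170/2399 + √(-9439/4)*(1/1650) = -3170/2399 + (I*√9439/2)*(1/1650) = -3170/2399 + I*√9439/3300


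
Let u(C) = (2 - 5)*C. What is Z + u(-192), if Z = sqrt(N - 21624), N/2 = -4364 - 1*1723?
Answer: 576 + I*sqrt(33798) ≈ 576.0 + 183.84*I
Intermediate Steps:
u(C) = -3*C
N = -12174 (N = 2*(-4364 - 1*1723) = 2*(-4364 - 1723) = 2*(-6087) = -12174)
Z = I*sqrt(33798) (Z = sqrt(-12174 - 21624) = sqrt(-33798) = I*sqrt(33798) ≈ 183.84*I)
Z + u(-192) = I*sqrt(33798) - 3*(-192) = I*sqrt(33798) + 576 = 576 + I*sqrt(33798)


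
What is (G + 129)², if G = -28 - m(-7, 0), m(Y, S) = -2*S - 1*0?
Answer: 10201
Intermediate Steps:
m(Y, S) = -2*S (m(Y, S) = -2*S + 0 = -2*S)
G = -28 (G = -28 - (-2)*0 = -28 - 1*0 = -28 + 0 = -28)
(G + 129)² = (-28 + 129)² = 101² = 10201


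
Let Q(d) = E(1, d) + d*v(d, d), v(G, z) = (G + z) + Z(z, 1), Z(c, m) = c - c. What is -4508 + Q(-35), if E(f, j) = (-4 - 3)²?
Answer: -2009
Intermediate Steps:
Z(c, m) = 0
E(f, j) = 49 (E(f, j) = (-7)² = 49)
v(G, z) = G + z (v(G, z) = (G + z) + 0 = G + z)
Q(d) = 49 + 2*d² (Q(d) = 49 + d*(d + d) = 49 + d*(2*d) = 49 + 2*d²)
-4508 + Q(-35) = -4508 + (49 + 2*(-35)²) = -4508 + (49 + 2*1225) = -4508 + (49 + 2450) = -4508 + 2499 = -2009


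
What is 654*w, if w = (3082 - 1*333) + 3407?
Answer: 4026024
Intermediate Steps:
w = 6156 (w = (3082 - 333) + 3407 = 2749 + 3407 = 6156)
654*w = 654*6156 = 4026024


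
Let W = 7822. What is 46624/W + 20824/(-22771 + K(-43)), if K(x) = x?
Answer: 225198652/44612777 ≈ 5.0479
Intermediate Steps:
46624/W + 20824/(-22771 + K(-43)) = 46624/7822 + 20824/(-22771 - 43) = 46624*(1/7822) + 20824/(-22814) = 23312/3911 + 20824*(-1/22814) = 23312/3911 - 10412/11407 = 225198652/44612777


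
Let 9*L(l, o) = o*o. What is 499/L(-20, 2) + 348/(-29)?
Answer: 4443/4 ≈ 1110.8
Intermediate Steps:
L(l, o) = o²/9 (L(l, o) = (o*o)/9 = o²/9)
499/L(-20, 2) + 348/(-29) = 499/(((⅑)*2²)) + 348/(-29) = 499/(((⅑)*4)) + 348*(-1/29) = 499/(4/9) - 12 = 499*(9/4) - 12 = 4491/4 - 12 = 4443/4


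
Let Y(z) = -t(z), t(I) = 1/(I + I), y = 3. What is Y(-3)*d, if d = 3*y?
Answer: 3/2 ≈ 1.5000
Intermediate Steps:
d = 9 (d = 3*3 = 9)
t(I) = 1/(2*I)
Y(z) = -1/(2*z)
Y(-3)*d = -½/(-3)*9 = -½*(-⅓)*9 = (⅙)*9 = 3/2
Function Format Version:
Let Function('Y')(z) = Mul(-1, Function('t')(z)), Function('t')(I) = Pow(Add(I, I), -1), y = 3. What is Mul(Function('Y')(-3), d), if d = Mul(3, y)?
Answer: Rational(3, 2) ≈ 1.5000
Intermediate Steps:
d = 9 (d = Mul(3, 3) = 9)
Function('t')(I) = Mul(Rational(1, 2), Pow(I, -1)) (Function('t')(I) = Pow(Mul(2, I), -1) = Mul(Rational(1, 2), Pow(I, -1)))
Function('Y')(z) = Mul(Rational(-1, 2), Pow(z, -1)) (Function('Y')(z) = Mul(-1, Mul(Rational(1, 2), Pow(z, -1))) = Mul(Rational(-1, 2), Pow(z, -1)))
Mul(Function('Y')(-3), d) = Mul(Mul(Rational(-1, 2), Pow(-3, -1)), 9) = Mul(Mul(Rational(-1, 2), Rational(-1, 3)), 9) = Mul(Rational(1, 6), 9) = Rational(3, 2)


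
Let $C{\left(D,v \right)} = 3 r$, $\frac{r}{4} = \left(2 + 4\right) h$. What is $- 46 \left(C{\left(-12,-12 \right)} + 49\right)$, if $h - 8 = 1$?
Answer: $-32062$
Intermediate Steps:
$h = 9$ ($h = 8 + 1 = 9$)
$r = 216$ ($r = 4 \left(2 + 4\right) 9 = 4 \cdot 6 \cdot 9 = 4 \cdot 54 = 216$)
$C{\left(D,v \right)} = 648$ ($C{\left(D,v \right)} = 3 \cdot 216 = 648$)
$- 46 \left(C{\left(-12,-12 \right)} + 49\right) = - 46 \left(648 + 49\right) = \left(-46\right) 697 = -32062$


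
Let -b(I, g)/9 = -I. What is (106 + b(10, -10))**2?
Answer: 38416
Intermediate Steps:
b(I, g) = 9*I (b(I, g) = -(-9)*I = 9*I)
(106 + b(10, -10))**2 = (106 + 9*10)**2 = (106 + 90)**2 = 196**2 = 38416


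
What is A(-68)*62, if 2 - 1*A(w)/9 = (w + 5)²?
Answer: -2213586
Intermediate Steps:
A(w) = 18 - 9*(5 + w)² (A(w) = 18 - 9*(w + 5)² = 18 - 9*(5 + w)²)
A(-68)*62 = (18 - 9*(5 - 68)²)*62 = (18 - 9*(-63)²)*62 = (18 - 9*3969)*62 = (18 - 35721)*62 = -35703*62 = -2213586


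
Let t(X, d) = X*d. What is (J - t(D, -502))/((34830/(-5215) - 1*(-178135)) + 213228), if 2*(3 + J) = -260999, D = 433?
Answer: 181197261/816369286 ≈ 0.22196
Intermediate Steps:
J = -261005/2 (J = -3 + (½)*(-260999) = -3 - 260999/2 = -261005/2 ≈ -1.3050e+5)
(J - t(D, -502))/((34830/(-5215) - 1*(-178135)) + 213228) = (-261005/2 - 433*(-502))/((34830/(-5215) - 1*(-178135)) + 213228) = (-261005/2 - 1*(-217366))/((34830*(-1/5215) + 178135) + 213228) = (-261005/2 + 217366)/((-6966/1043 + 178135) + 213228) = 173727/(2*(185787839/1043 + 213228)) = 173727/(2*(408184643/1043)) = (173727/2)*(1043/408184643) = 181197261/816369286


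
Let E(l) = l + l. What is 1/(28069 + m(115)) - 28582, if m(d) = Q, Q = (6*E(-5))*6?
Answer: -791978637/27709 ≈ -28582.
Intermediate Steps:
E(l) = 2*l
Q = -360 (Q = (6*(2*(-5)))*6 = (6*(-10))*6 = -60*6 = -360)
m(d) = -360
1/(28069 + m(115)) - 28582 = 1/(28069 - 360) - 28582 = 1/27709 - 28582 = -791978637/27709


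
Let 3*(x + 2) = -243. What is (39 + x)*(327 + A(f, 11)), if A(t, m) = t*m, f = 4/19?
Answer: -275308/19 ≈ -14490.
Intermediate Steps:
f = 4/19 (f = 4*(1/19) = 4/19 ≈ 0.21053)
x = -83 (x = -2 + (⅓)*(-243) = -2 - 81 = -83)
A(t, m) = m*t
(39 + x)*(327 + A(f, 11)) = (39 - 83)*(327 + 11*(4/19)) = -44*(327 + 44/19) = -44*6257/19 = -275308/19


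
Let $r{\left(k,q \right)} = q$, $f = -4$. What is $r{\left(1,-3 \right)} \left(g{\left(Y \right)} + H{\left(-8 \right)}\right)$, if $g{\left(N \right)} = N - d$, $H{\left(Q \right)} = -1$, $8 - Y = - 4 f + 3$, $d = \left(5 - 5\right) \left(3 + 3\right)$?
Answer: $36$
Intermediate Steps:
$d = 0$ ($d = 0 \cdot 6 = 0$)
$Y = -11$ ($Y = 8 - \left(\left(-4\right) \left(-4\right) + 3\right) = 8 - \left(16 + 3\right) = 8 - 19 = -11$)
$g{\left(N \right)} = N$ ($g{\left(N \right)} = N - 0 = N + 0 = N$)
$r{\left(1,-3 \right)} \left(g{\left(Y \right)} + H{\left(-8 \right)}\right) = - 3 \left(-11 - 1\right) = \left(-3\right) \left(-12\right) = 36$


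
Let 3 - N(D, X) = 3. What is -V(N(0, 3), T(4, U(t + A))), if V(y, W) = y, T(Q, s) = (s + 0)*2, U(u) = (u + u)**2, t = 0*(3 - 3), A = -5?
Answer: 0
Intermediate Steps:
N(D, X) = 0 (N(D, X) = 3 - 1*3 = 3 - 3 = 0)
t = 0 (t = 0*0 = 0)
U(u) = 4*u**2 (U(u) = (2*u)**2 = 4*u**2)
T(Q, s) = 2*s (T(Q, s) = s*2 = 2*s)
-V(N(0, 3), T(4, U(t + A))) = -1*0 = 0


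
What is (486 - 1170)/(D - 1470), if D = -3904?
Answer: 342/2687 ≈ 0.12728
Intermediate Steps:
(486 - 1170)/(D - 1470) = (486 - 1170)/(-3904 - 1470) = -684/(-5374) = -684*(-1/5374) = 342/2687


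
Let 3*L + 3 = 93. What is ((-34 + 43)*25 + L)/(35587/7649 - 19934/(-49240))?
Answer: 48021186900/952389523 ≈ 50.422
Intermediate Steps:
L = 30 (L = -1 + (⅓)*93 = -1 + 31 = 30)
((-34 + 43)*25 + L)/(35587/7649 - 19934/(-49240)) = ((-34 + 43)*25 + 30)/(35587/7649 - 19934/(-49240)) = (9*25 + 30)/(35587*(1/7649) - 19934*(-1/49240)) = (225 + 30)/(35587/7649 + 9967/24620) = 255/(952389523/188318380) = 255*(188318380/952389523) = 48021186900/952389523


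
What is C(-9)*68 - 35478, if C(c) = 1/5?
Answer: -177322/5 ≈ -35464.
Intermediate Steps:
C(c) = ⅕
C(-9)*68 - 35478 = (⅕)*68 - 35478 = 68/5 - 35478 = -177322/5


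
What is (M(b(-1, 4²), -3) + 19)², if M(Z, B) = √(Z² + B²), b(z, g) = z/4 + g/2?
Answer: (76 + √1105)²/16 ≈ 745.86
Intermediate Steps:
b(z, g) = g/2 + z/4 (b(z, g) = z*(¼) + g*(½) = z/4 + g/2 = g/2 + z/4)
M(Z, B) = √(B² + Z²)
(M(b(-1, 4²), -3) + 19)² = (√((-3)² + ((½)*4² + (¼)*(-1))²) + 19)² = (√(9 + ((½)*16 - ¼)²) + 19)² = (√(9 + (8 - ¼)²) + 19)² = (√(9 + (31/4)²) + 19)² = (√(9 + 961/16) + 19)² = (√(1105/16) + 19)² = (√1105/4 + 19)² = (19 + √1105/4)²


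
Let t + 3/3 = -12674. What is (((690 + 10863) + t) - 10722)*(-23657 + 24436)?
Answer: -9226476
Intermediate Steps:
t = -12675 (t = -1 - 12674 = -12675)
(((690 + 10863) + t) - 10722)*(-23657 + 24436) = (((690 + 10863) - 12675) - 10722)*(-23657 + 24436) = ((11553 - 12675) - 10722)*779 = (-1122 - 10722)*779 = -11844*779 = -9226476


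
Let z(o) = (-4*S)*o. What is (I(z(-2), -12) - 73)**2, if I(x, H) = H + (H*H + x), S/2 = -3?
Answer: 121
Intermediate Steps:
S = -6 (S = 2*(-3) = -6)
z(o) = 24*o (z(o) = (-4*(-6))*o = 24*o)
I(x, H) = H + x + H**2 (I(x, H) = H + (H**2 + x) = H + (x + H**2) = H + x + H**2)
(I(z(-2), -12) - 73)**2 = ((-12 + 24*(-2) + (-12)**2) - 73)**2 = ((-12 - 48 + 144) - 73)**2 = (84 - 73)**2 = 11**2 = 121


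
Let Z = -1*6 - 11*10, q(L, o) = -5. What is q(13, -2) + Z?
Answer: -121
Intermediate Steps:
Z = -116 (Z = -6 - 110 = -116)
q(13, -2) + Z = -5 - 116 = -121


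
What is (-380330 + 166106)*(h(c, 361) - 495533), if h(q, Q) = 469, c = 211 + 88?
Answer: 106054590336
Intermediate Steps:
c = 299
(-380330 + 166106)*(h(c, 361) - 495533) = (-380330 + 166106)*(469 - 495533) = -214224*(-495064) = 106054590336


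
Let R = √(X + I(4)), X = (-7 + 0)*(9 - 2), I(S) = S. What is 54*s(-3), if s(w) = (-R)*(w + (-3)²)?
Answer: -972*I*√5 ≈ -2173.5*I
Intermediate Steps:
X = -49 (X = -7*7 = -49)
R = 3*I*√5 (R = √(-49 + 4) = √(-45) = 3*I*√5 ≈ 6.7082*I)
s(w) = -3*I*√5*(9 + w) (s(w) = (-3*I*√5)*(w + (-3)²) = (-3*I*√5)*(w + 9) = (-3*I*√5)*(9 + w) = -3*I*√5*(9 + w))
54*s(-3) = 54*(3*I*√5*(-9 - 1*(-3))) = 54*(3*I*√5*(-9 + 3)) = 54*(3*I*√5*(-6)) = 54*(-18*I*√5) = -972*I*√5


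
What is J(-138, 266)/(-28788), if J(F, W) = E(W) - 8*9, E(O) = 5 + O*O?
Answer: -23563/9596 ≈ -2.4555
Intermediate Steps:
E(O) = 5 + O²
J(F, W) = -67 + W² (J(F, W) = (5 + W²) - 8*9 = (5 + W²) - 72 = -67 + W²)
J(-138, 266)/(-28788) = (-67 + 266²)/(-28788) = (-67 + 70756)*(-1/28788) = 70689*(-1/28788) = -23563/9596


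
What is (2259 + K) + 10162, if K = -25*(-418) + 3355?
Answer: 26226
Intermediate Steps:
K = 13805 (K = 10450 + 3355 = 13805)
(2259 + K) + 10162 = (2259 + 13805) + 10162 = 16064 + 10162 = 26226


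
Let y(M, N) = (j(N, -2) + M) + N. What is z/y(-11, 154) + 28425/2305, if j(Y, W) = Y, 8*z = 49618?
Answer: 18190729/547668 ≈ 33.215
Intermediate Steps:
z = 24809/4 (z = (⅛)*49618 = 24809/4 ≈ 6202.3)
y(M, N) = M + 2*N (y(M, N) = (N + M) + N = (M + N) + N = M + 2*N)
z/y(-11, 154) + 28425/2305 = 24809/(4*(-11 + 2*154)) + 28425/2305 = 24809/(4*(-11 + 308)) + 28425*(1/2305) = (24809/4)/297 + 5685/461 = (24809/4)*(1/297) + 5685/461 = 24809/1188 + 5685/461 = 18190729/547668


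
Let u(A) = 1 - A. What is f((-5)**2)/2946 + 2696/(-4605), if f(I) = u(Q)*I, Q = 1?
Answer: -2696/4605 ≈ -0.58545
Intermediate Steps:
f(I) = 0 (f(I) = (1 - 1*1)*I = (1 - 1)*I = 0*I = 0)
f((-5)**2)/2946 + 2696/(-4605) = 0/2946 + 2696/(-4605) = 0*(1/2946) + 2696*(-1/4605) = 0 - 2696/4605 = -2696/4605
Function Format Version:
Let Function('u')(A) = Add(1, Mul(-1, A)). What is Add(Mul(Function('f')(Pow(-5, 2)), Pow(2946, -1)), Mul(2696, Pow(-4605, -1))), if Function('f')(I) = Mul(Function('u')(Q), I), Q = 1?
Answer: Rational(-2696, 4605) ≈ -0.58545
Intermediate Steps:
Function('f')(I) = 0 (Function('f')(I) = Mul(Add(1, Mul(-1, 1)), I) = Mul(Add(1, -1), I) = Mul(0, I) = 0)
Add(Mul(Function('f')(Pow(-5, 2)), Pow(2946, -1)), Mul(2696, Pow(-4605, -1))) = Add(Mul(0, Pow(2946, -1)), Mul(2696, Pow(-4605, -1))) = Add(Mul(0, Rational(1, 2946)), Mul(2696, Rational(-1, 4605))) = Add(0, Rational(-2696, 4605)) = Rational(-2696, 4605)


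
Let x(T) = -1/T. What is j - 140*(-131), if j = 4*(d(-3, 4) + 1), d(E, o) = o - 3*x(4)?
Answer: 18363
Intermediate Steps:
d(E, o) = ¾ + o (d(E, o) = o - (-3)/4 = o - 3*(-¼) = o + ¾ = ¾ + o)
j = 23 (j = 4*((¾ + 4) + 1) = 4*(19/4 + 1) = 4*(23/4) = 23)
j - 140*(-131) = 23 - 140*(-131) = 23 + 18340 = 18363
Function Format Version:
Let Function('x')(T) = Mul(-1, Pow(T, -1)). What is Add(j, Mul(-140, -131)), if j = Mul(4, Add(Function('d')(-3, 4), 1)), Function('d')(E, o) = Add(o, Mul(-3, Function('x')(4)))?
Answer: 18363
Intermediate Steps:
Function('d')(E, o) = Add(Rational(3, 4), o) (Function('d')(E, o) = Add(o, Mul(-3, Mul(-1, Pow(4, -1)))) = Add(o, Mul(-3, Mul(-1, Rational(1, 4)))) = Add(o, Mul(-3, Rational(-1, 4))) = Add(o, Rational(3, 4)) = Add(Rational(3, 4), o))
j = 23 (j = Mul(4, Add(Add(Rational(3, 4), 4), 1)) = Mul(4, Add(Rational(19, 4), 1)) = Mul(4, Rational(23, 4)) = 23)
Add(j, Mul(-140, -131)) = Add(23, Mul(-140, -131)) = Add(23, 18340) = 18363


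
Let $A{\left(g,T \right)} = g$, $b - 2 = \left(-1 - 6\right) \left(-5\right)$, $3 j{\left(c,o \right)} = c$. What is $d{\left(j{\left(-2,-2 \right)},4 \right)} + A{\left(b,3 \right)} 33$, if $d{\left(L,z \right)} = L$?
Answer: $\frac{3661}{3} \approx 1220.3$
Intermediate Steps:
$j{\left(c,o \right)} = \frac{c}{3}$
$b = 37$ ($b = 2 + \left(-1 - 6\right) \left(-5\right) = 2 - -35 = 2 + 35 = 37$)
$d{\left(j{\left(-2,-2 \right)},4 \right)} + A{\left(b,3 \right)} 33 = \frac{1}{3} \left(-2\right) + 37 \cdot 33 = - \frac{2}{3} + 1221 = \frac{3661}{3}$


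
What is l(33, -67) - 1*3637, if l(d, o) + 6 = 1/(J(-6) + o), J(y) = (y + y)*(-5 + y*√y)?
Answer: -113490386/31153 - 72*I*√6/31153 ≈ -3643.0 - 0.0056612*I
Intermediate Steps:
J(y) = 2*y*(-5 + y^(3/2)) (J(y) = (2*y)*(-5 + y^(3/2)) = 2*y*(-5 + y^(3/2)))
l(d, o) = -6 + 1/(60 + o + 72*I*√6) (l(d, o) = -6 + 1/((-10*(-6) + 2*(-6)^(5/2)) + o) = -6 + 1/((60 + 2*(36*I*√6)) + o) = -6 + 1/((60 + 72*I*√6) + o) = -6 + 1/(60 + o + 72*I*√6))
l(33, -67) - 1*3637 = (-359 - 6*(-67) - 432*I*√6)/(60 - 67 + 72*I*√6) - 1*3637 = (-359 + 402 - 432*I*√6)/(-7 + 72*I*√6) - 3637 = (43 - 432*I*√6)/(-7 + 72*I*√6) - 3637 = -3637 + (43 - 432*I*√6)/(-7 + 72*I*√6)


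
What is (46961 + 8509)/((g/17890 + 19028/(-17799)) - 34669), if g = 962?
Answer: -4415746345425/2759942189468 ≈ -1.5999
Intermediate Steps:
(46961 + 8509)/((g/17890 + 19028/(-17799)) - 34669) = (46961 + 8509)/((962/17890 + 19028/(-17799)) - 34669) = 55470/((962*(1/17890) + 19028*(-1/17799)) - 34669) = 55470/((481/8945 - 19028/17799) - 34669) = 55470/(-161644141/159212055 - 34669) = 55470/(-5519884378936/159212055) = 55470*(-159212055/5519884378936) = -4415746345425/2759942189468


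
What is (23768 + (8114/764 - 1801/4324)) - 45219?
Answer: -17707610441/825884 ≈ -21441.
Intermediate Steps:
(23768 + (8114/764 - 1801/4324)) - 45219 = (23768 + (8114*(1/764) - 1801*1/4324)) - 45219 = (23768 + (4057/382 - 1801/4324)) - 45219 = (23768 + 8427243/825884) - 45219 = 19638038155/825884 - 45219 = -17707610441/825884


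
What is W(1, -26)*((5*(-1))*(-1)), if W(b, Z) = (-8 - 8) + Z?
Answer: -210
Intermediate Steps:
W(b, Z) = -16 + Z
W(1, -26)*((5*(-1))*(-1)) = (-16 - 26)*((5*(-1))*(-1)) = -(-210)*(-1) = -42*5 = -210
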